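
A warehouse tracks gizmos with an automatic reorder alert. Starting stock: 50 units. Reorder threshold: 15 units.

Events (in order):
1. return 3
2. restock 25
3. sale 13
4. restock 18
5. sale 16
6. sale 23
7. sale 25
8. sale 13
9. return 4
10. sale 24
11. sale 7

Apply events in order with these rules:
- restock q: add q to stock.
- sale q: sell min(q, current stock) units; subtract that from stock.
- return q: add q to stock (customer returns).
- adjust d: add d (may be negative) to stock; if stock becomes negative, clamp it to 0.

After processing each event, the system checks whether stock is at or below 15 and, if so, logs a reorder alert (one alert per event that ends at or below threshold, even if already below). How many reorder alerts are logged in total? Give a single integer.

Answer: 4

Derivation:
Processing events:
Start: stock = 50
  Event 1 (return 3): 50 + 3 = 53
  Event 2 (restock 25): 53 + 25 = 78
  Event 3 (sale 13): sell min(13,78)=13. stock: 78 - 13 = 65. total_sold = 13
  Event 4 (restock 18): 65 + 18 = 83
  Event 5 (sale 16): sell min(16,83)=16. stock: 83 - 16 = 67. total_sold = 29
  Event 6 (sale 23): sell min(23,67)=23. stock: 67 - 23 = 44. total_sold = 52
  Event 7 (sale 25): sell min(25,44)=25. stock: 44 - 25 = 19. total_sold = 77
  Event 8 (sale 13): sell min(13,19)=13. stock: 19 - 13 = 6. total_sold = 90
  Event 9 (return 4): 6 + 4 = 10
  Event 10 (sale 24): sell min(24,10)=10. stock: 10 - 10 = 0. total_sold = 100
  Event 11 (sale 7): sell min(7,0)=0. stock: 0 - 0 = 0. total_sold = 100
Final: stock = 0, total_sold = 100

Checking against threshold 15:
  After event 1: stock=53 > 15
  After event 2: stock=78 > 15
  After event 3: stock=65 > 15
  After event 4: stock=83 > 15
  After event 5: stock=67 > 15
  After event 6: stock=44 > 15
  After event 7: stock=19 > 15
  After event 8: stock=6 <= 15 -> ALERT
  After event 9: stock=10 <= 15 -> ALERT
  After event 10: stock=0 <= 15 -> ALERT
  After event 11: stock=0 <= 15 -> ALERT
Alert events: [8, 9, 10, 11]. Count = 4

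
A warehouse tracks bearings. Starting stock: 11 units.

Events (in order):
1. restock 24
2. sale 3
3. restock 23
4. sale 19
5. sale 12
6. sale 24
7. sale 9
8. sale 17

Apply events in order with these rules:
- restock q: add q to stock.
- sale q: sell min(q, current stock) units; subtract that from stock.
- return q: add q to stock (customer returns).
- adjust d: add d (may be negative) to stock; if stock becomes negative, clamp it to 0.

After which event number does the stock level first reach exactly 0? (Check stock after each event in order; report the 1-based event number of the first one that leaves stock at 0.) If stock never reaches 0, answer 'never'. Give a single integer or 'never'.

Processing events:
Start: stock = 11
  Event 1 (restock 24): 11 + 24 = 35
  Event 2 (sale 3): sell min(3,35)=3. stock: 35 - 3 = 32. total_sold = 3
  Event 3 (restock 23): 32 + 23 = 55
  Event 4 (sale 19): sell min(19,55)=19. stock: 55 - 19 = 36. total_sold = 22
  Event 5 (sale 12): sell min(12,36)=12. stock: 36 - 12 = 24. total_sold = 34
  Event 6 (sale 24): sell min(24,24)=24. stock: 24 - 24 = 0. total_sold = 58
  Event 7 (sale 9): sell min(9,0)=0. stock: 0 - 0 = 0. total_sold = 58
  Event 8 (sale 17): sell min(17,0)=0. stock: 0 - 0 = 0. total_sold = 58
Final: stock = 0, total_sold = 58

First zero at event 6.

Answer: 6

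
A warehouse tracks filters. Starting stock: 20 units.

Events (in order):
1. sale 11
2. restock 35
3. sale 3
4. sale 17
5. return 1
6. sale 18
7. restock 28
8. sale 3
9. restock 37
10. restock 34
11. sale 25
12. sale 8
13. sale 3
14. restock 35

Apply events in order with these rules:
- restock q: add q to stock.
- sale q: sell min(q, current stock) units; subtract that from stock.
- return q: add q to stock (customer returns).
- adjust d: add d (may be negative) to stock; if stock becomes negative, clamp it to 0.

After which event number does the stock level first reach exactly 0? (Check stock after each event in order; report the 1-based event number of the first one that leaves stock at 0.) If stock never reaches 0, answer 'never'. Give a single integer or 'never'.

Answer: never

Derivation:
Processing events:
Start: stock = 20
  Event 1 (sale 11): sell min(11,20)=11. stock: 20 - 11 = 9. total_sold = 11
  Event 2 (restock 35): 9 + 35 = 44
  Event 3 (sale 3): sell min(3,44)=3. stock: 44 - 3 = 41. total_sold = 14
  Event 4 (sale 17): sell min(17,41)=17. stock: 41 - 17 = 24. total_sold = 31
  Event 5 (return 1): 24 + 1 = 25
  Event 6 (sale 18): sell min(18,25)=18. stock: 25 - 18 = 7. total_sold = 49
  Event 7 (restock 28): 7 + 28 = 35
  Event 8 (sale 3): sell min(3,35)=3. stock: 35 - 3 = 32. total_sold = 52
  Event 9 (restock 37): 32 + 37 = 69
  Event 10 (restock 34): 69 + 34 = 103
  Event 11 (sale 25): sell min(25,103)=25. stock: 103 - 25 = 78. total_sold = 77
  Event 12 (sale 8): sell min(8,78)=8. stock: 78 - 8 = 70. total_sold = 85
  Event 13 (sale 3): sell min(3,70)=3. stock: 70 - 3 = 67. total_sold = 88
  Event 14 (restock 35): 67 + 35 = 102
Final: stock = 102, total_sold = 88

Stock never reaches 0.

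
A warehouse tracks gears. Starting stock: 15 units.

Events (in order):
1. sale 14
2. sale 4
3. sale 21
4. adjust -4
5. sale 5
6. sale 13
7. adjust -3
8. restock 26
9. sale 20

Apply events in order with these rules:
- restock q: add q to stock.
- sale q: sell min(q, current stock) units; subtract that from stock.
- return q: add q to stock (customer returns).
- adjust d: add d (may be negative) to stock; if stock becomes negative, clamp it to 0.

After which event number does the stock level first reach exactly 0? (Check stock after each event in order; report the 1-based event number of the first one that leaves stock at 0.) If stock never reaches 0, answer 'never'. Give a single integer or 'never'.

Processing events:
Start: stock = 15
  Event 1 (sale 14): sell min(14,15)=14. stock: 15 - 14 = 1. total_sold = 14
  Event 2 (sale 4): sell min(4,1)=1. stock: 1 - 1 = 0. total_sold = 15
  Event 3 (sale 21): sell min(21,0)=0. stock: 0 - 0 = 0. total_sold = 15
  Event 4 (adjust -4): 0 + -4 = 0 (clamped to 0)
  Event 5 (sale 5): sell min(5,0)=0. stock: 0 - 0 = 0. total_sold = 15
  Event 6 (sale 13): sell min(13,0)=0. stock: 0 - 0 = 0. total_sold = 15
  Event 7 (adjust -3): 0 + -3 = 0 (clamped to 0)
  Event 8 (restock 26): 0 + 26 = 26
  Event 9 (sale 20): sell min(20,26)=20. stock: 26 - 20 = 6. total_sold = 35
Final: stock = 6, total_sold = 35

First zero at event 2.

Answer: 2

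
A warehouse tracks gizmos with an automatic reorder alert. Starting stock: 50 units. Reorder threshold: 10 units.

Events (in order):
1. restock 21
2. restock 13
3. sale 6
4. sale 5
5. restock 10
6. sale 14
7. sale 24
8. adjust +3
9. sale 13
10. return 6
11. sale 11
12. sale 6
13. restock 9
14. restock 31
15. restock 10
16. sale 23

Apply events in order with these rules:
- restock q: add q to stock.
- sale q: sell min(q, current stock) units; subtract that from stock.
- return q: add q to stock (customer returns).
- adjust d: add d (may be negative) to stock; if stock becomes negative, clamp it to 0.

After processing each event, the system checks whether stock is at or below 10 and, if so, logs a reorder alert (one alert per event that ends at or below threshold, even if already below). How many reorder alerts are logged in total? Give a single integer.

Answer: 0

Derivation:
Processing events:
Start: stock = 50
  Event 1 (restock 21): 50 + 21 = 71
  Event 2 (restock 13): 71 + 13 = 84
  Event 3 (sale 6): sell min(6,84)=6. stock: 84 - 6 = 78. total_sold = 6
  Event 4 (sale 5): sell min(5,78)=5. stock: 78 - 5 = 73. total_sold = 11
  Event 5 (restock 10): 73 + 10 = 83
  Event 6 (sale 14): sell min(14,83)=14. stock: 83 - 14 = 69. total_sold = 25
  Event 7 (sale 24): sell min(24,69)=24. stock: 69 - 24 = 45. total_sold = 49
  Event 8 (adjust +3): 45 + 3 = 48
  Event 9 (sale 13): sell min(13,48)=13. stock: 48 - 13 = 35. total_sold = 62
  Event 10 (return 6): 35 + 6 = 41
  Event 11 (sale 11): sell min(11,41)=11. stock: 41 - 11 = 30. total_sold = 73
  Event 12 (sale 6): sell min(6,30)=6. stock: 30 - 6 = 24. total_sold = 79
  Event 13 (restock 9): 24 + 9 = 33
  Event 14 (restock 31): 33 + 31 = 64
  Event 15 (restock 10): 64 + 10 = 74
  Event 16 (sale 23): sell min(23,74)=23. stock: 74 - 23 = 51. total_sold = 102
Final: stock = 51, total_sold = 102

Checking against threshold 10:
  After event 1: stock=71 > 10
  After event 2: stock=84 > 10
  After event 3: stock=78 > 10
  After event 4: stock=73 > 10
  After event 5: stock=83 > 10
  After event 6: stock=69 > 10
  After event 7: stock=45 > 10
  After event 8: stock=48 > 10
  After event 9: stock=35 > 10
  After event 10: stock=41 > 10
  After event 11: stock=30 > 10
  After event 12: stock=24 > 10
  After event 13: stock=33 > 10
  After event 14: stock=64 > 10
  After event 15: stock=74 > 10
  After event 16: stock=51 > 10
Alert events: []. Count = 0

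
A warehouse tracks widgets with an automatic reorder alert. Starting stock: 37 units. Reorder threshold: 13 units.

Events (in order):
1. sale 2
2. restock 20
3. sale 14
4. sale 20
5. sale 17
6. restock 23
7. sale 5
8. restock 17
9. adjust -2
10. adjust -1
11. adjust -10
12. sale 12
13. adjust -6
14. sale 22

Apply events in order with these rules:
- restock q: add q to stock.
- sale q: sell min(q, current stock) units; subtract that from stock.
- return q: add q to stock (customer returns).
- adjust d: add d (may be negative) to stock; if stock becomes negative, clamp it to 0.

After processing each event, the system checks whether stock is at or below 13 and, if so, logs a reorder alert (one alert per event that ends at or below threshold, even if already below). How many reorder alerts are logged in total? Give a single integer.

Answer: 3

Derivation:
Processing events:
Start: stock = 37
  Event 1 (sale 2): sell min(2,37)=2. stock: 37 - 2 = 35. total_sold = 2
  Event 2 (restock 20): 35 + 20 = 55
  Event 3 (sale 14): sell min(14,55)=14. stock: 55 - 14 = 41. total_sold = 16
  Event 4 (sale 20): sell min(20,41)=20. stock: 41 - 20 = 21. total_sold = 36
  Event 5 (sale 17): sell min(17,21)=17. stock: 21 - 17 = 4. total_sold = 53
  Event 6 (restock 23): 4 + 23 = 27
  Event 7 (sale 5): sell min(5,27)=5. stock: 27 - 5 = 22. total_sold = 58
  Event 8 (restock 17): 22 + 17 = 39
  Event 9 (adjust -2): 39 + -2 = 37
  Event 10 (adjust -1): 37 + -1 = 36
  Event 11 (adjust -10): 36 + -10 = 26
  Event 12 (sale 12): sell min(12,26)=12. stock: 26 - 12 = 14. total_sold = 70
  Event 13 (adjust -6): 14 + -6 = 8
  Event 14 (sale 22): sell min(22,8)=8. stock: 8 - 8 = 0. total_sold = 78
Final: stock = 0, total_sold = 78

Checking against threshold 13:
  After event 1: stock=35 > 13
  After event 2: stock=55 > 13
  After event 3: stock=41 > 13
  After event 4: stock=21 > 13
  After event 5: stock=4 <= 13 -> ALERT
  After event 6: stock=27 > 13
  After event 7: stock=22 > 13
  After event 8: stock=39 > 13
  After event 9: stock=37 > 13
  After event 10: stock=36 > 13
  After event 11: stock=26 > 13
  After event 12: stock=14 > 13
  After event 13: stock=8 <= 13 -> ALERT
  After event 14: stock=0 <= 13 -> ALERT
Alert events: [5, 13, 14]. Count = 3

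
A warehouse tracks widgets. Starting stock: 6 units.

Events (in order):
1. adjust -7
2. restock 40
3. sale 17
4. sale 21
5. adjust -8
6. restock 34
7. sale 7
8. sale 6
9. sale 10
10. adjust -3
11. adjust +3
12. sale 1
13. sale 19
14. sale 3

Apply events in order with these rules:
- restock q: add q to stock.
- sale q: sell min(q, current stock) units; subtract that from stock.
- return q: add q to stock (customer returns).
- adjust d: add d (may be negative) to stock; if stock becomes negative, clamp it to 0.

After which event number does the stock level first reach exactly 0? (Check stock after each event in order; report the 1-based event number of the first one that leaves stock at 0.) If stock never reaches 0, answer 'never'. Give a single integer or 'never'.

Answer: 1

Derivation:
Processing events:
Start: stock = 6
  Event 1 (adjust -7): 6 + -7 = 0 (clamped to 0)
  Event 2 (restock 40): 0 + 40 = 40
  Event 3 (sale 17): sell min(17,40)=17. stock: 40 - 17 = 23. total_sold = 17
  Event 4 (sale 21): sell min(21,23)=21. stock: 23 - 21 = 2. total_sold = 38
  Event 5 (adjust -8): 2 + -8 = 0 (clamped to 0)
  Event 6 (restock 34): 0 + 34 = 34
  Event 7 (sale 7): sell min(7,34)=7. stock: 34 - 7 = 27. total_sold = 45
  Event 8 (sale 6): sell min(6,27)=6. stock: 27 - 6 = 21. total_sold = 51
  Event 9 (sale 10): sell min(10,21)=10. stock: 21 - 10 = 11. total_sold = 61
  Event 10 (adjust -3): 11 + -3 = 8
  Event 11 (adjust +3): 8 + 3 = 11
  Event 12 (sale 1): sell min(1,11)=1. stock: 11 - 1 = 10. total_sold = 62
  Event 13 (sale 19): sell min(19,10)=10. stock: 10 - 10 = 0. total_sold = 72
  Event 14 (sale 3): sell min(3,0)=0. stock: 0 - 0 = 0. total_sold = 72
Final: stock = 0, total_sold = 72

First zero at event 1.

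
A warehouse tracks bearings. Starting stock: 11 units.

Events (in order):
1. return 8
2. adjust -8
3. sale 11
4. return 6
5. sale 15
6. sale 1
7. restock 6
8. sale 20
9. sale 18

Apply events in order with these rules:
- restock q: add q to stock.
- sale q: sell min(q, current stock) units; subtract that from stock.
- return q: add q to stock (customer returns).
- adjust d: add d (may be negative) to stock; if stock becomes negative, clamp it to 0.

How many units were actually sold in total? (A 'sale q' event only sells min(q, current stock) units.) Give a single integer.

Processing events:
Start: stock = 11
  Event 1 (return 8): 11 + 8 = 19
  Event 2 (adjust -8): 19 + -8 = 11
  Event 3 (sale 11): sell min(11,11)=11. stock: 11 - 11 = 0. total_sold = 11
  Event 4 (return 6): 0 + 6 = 6
  Event 5 (sale 15): sell min(15,6)=6. stock: 6 - 6 = 0. total_sold = 17
  Event 6 (sale 1): sell min(1,0)=0. stock: 0 - 0 = 0. total_sold = 17
  Event 7 (restock 6): 0 + 6 = 6
  Event 8 (sale 20): sell min(20,6)=6. stock: 6 - 6 = 0. total_sold = 23
  Event 9 (sale 18): sell min(18,0)=0. stock: 0 - 0 = 0. total_sold = 23
Final: stock = 0, total_sold = 23

Answer: 23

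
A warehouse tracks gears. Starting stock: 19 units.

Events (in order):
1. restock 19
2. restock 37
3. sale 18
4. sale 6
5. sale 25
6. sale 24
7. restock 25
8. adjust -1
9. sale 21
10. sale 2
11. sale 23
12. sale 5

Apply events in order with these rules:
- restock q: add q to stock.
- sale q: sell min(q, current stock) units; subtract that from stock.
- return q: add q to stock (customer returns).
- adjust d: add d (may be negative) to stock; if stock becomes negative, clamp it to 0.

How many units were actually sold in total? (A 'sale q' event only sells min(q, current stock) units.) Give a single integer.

Answer: 99

Derivation:
Processing events:
Start: stock = 19
  Event 1 (restock 19): 19 + 19 = 38
  Event 2 (restock 37): 38 + 37 = 75
  Event 3 (sale 18): sell min(18,75)=18. stock: 75 - 18 = 57. total_sold = 18
  Event 4 (sale 6): sell min(6,57)=6. stock: 57 - 6 = 51. total_sold = 24
  Event 5 (sale 25): sell min(25,51)=25. stock: 51 - 25 = 26. total_sold = 49
  Event 6 (sale 24): sell min(24,26)=24. stock: 26 - 24 = 2. total_sold = 73
  Event 7 (restock 25): 2 + 25 = 27
  Event 8 (adjust -1): 27 + -1 = 26
  Event 9 (sale 21): sell min(21,26)=21. stock: 26 - 21 = 5. total_sold = 94
  Event 10 (sale 2): sell min(2,5)=2. stock: 5 - 2 = 3. total_sold = 96
  Event 11 (sale 23): sell min(23,3)=3. stock: 3 - 3 = 0. total_sold = 99
  Event 12 (sale 5): sell min(5,0)=0. stock: 0 - 0 = 0. total_sold = 99
Final: stock = 0, total_sold = 99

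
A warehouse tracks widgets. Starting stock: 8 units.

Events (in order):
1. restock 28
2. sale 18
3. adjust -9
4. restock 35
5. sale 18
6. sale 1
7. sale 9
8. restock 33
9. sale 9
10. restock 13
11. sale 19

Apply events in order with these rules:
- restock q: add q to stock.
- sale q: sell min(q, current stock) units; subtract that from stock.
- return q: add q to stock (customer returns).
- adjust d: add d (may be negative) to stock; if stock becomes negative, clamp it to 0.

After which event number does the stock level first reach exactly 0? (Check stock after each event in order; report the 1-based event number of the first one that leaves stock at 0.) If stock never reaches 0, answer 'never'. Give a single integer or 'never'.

Processing events:
Start: stock = 8
  Event 1 (restock 28): 8 + 28 = 36
  Event 2 (sale 18): sell min(18,36)=18. stock: 36 - 18 = 18. total_sold = 18
  Event 3 (adjust -9): 18 + -9 = 9
  Event 4 (restock 35): 9 + 35 = 44
  Event 5 (sale 18): sell min(18,44)=18. stock: 44 - 18 = 26. total_sold = 36
  Event 6 (sale 1): sell min(1,26)=1. stock: 26 - 1 = 25. total_sold = 37
  Event 7 (sale 9): sell min(9,25)=9. stock: 25 - 9 = 16. total_sold = 46
  Event 8 (restock 33): 16 + 33 = 49
  Event 9 (sale 9): sell min(9,49)=9. stock: 49 - 9 = 40. total_sold = 55
  Event 10 (restock 13): 40 + 13 = 53
  Event 11 (sale 19): sell min(19,53)=19. stock: 53 - 19 = 34. total_sold = 74
Final: stock = 34, total_sold = 74

Stock never reaches 0.

Answer: never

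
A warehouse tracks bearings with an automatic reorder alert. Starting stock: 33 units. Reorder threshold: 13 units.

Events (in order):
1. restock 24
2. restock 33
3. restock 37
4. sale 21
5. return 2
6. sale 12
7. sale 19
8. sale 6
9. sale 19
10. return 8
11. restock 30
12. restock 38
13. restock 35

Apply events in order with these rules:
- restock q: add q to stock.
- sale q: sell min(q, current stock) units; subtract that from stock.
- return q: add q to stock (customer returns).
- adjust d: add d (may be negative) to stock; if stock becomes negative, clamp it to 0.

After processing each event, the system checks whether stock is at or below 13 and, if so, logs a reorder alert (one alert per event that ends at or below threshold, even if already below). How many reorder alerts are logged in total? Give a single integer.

Processing events:
Start: stock = 33
  Event 1 (restock 24): 33 + 24 = 57
  Event 2 (restock 33): 57 + 33 = 90
  Event 3 (restock 37): 90 + 37 = 127
  Event 4 (sale 21): sell min(21,127)=21. stock: 127 - 21 = 106. total_sold = 21
  Event 5 (return 2): 106 + 2 = 108
  Event 6 (sale 12): sell min(12,108)=12. stock: 108 - 12 = 96. total_sold = 33
  Event 7 (sale 19): sell min(19,96)=19. stock: 96 - 19 = 77. total_sold = 52
  Event 8 (sale 6): sell min(6,77)=6. stock: 77 - 6 = 71. total_sold = 58
  Event 9 (sale 19): sell min(19,71)=19. stock: 71 - 19 = 52. total_sold = 77
  Event 10 (return 8): 52 + 8 = 60
  Event 11 (restock 30): 60 + 30 = 90
  Event 12 (restock 38): 90 + 38 = 128
  Event 13 (restock 35): 128 + 35 = 163
Final: stock = 163, total_sold = 77

Checking against threshold 13:
  After event 1: stock=57 > 13
  After event 2: stock=90 > 13
  After event 3: stock=127 > 13
  After event 4: stock=106 > 13
  After event 5: stock=108 > 13
  After event 6: stock=96 > 13
  After event 7: stock=77 > 13
  After event 8: stock=71 > 13
  After event 9: stock=52 > 13
  After event 10: stock=60 > 13
  After event 11: stock=90 > 13
  After event 12: stock=128 > 13
  After event 13: stock=163 > 13
Alert events: []. Count = 0

Answer: 0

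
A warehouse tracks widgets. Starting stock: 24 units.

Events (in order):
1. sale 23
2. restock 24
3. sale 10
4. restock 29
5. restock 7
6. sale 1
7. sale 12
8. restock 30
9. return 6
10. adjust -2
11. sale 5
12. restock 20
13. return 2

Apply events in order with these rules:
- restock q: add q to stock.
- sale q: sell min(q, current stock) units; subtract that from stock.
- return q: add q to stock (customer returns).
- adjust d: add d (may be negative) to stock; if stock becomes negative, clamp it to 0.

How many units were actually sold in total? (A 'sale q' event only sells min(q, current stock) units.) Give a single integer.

Processing events:
Start: stock = 24
  Event 1 (sale 23): sell min(23,24)=23. stock: 24 - 23 = 1. total_sold = 23
  Event 2 (restock 24): 1 + 24 = 25
  Event 3 (sale 10): sell min(10,25)=10. stock: 25 - 10 = 15. total_sold = 33
  Event 4 (restock 29): 15 + 29 = 44
  Event 5 (restock 7): 44 + 7 = 51
  Event 6 (sale 1): sell min(1,51)=1. stock: 51 - 1 = 50. total_sold = 34
  Event 7 (sale 12): sell min(12,50)=12. stock: 50 - 12 = 38. total_sold = 46
  Event 8 (restock 30): 38 + 30 = 68
  Event 9 (return 6): 68 + 6 = 74
  Event 10 (adjust -2): 74 + -2 = 72
  Event 11 (sale 5): sell min(5,72)=5. stock: 72 - 5 = 67. total_sold = 51
  Event 12 (restock 20): 67 + 20 = 87
  Event 13 (return 2): 87 + 2 = 89
Final: stock = 89, total_sold = 51

Answer: 51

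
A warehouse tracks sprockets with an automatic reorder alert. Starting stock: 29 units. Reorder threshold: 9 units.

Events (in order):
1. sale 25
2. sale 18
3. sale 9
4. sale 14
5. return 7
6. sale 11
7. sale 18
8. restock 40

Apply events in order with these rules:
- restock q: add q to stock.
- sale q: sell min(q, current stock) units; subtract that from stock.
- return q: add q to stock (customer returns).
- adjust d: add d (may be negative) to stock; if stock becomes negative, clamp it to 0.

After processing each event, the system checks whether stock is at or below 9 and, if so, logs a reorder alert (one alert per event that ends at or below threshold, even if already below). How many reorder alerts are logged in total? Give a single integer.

Answer: 7

Derivation:
Processing events:
Start: stock = 29
  Event 1 (sale 25): sell min(25,29)=25. stock: 29 - 25 = 4. total_sold = 25
  Event 2 (sale 18): sell min(18,4)=4. stock: 4 - 4 = 0. total_sold = 29
  Event 3 (sale 9): sell min(9,0)=0. stock: 0 - 0 = 0. total_sold = 29
  Event 4 (sale 14): sell min(14,0)=0. stock: 0 - 0 = 0. total_sold = 29
  Event 5 (return 7): 0 + 7 = 7
  Event 6 (sale 11): sell min(11,7)=7. stock: 7 - 7 = 0. total_sold = 36
  Event 7 (sale 18): sell min(18,0)=0. stock: 0 - 0 = 0. total_sold = 36
  Event 8 (restock 40): 0 + 40 = 40
Final: stock = 40, total_sold = 36

Checking against threshold 9:
  After event 1: stock=4 <= 9 -> ALERT
  After event 2: stock=0 <= 9 -> ALERT
  After event 3: stock=0 <= 9 -> ALERT
  After event 4: stock=0 <= 9 -> ALERT
  After event 5: stock=7 <= 9 -> ALERT
  After event 6: stock=0 <= 9 -> ALERT
  After event 7: stock=0 <= 9 -> ALERT
  After event 8: stock=40 > 9
Alert events: [1, 2, 3, 4, 5, 6, 7]. Count = 7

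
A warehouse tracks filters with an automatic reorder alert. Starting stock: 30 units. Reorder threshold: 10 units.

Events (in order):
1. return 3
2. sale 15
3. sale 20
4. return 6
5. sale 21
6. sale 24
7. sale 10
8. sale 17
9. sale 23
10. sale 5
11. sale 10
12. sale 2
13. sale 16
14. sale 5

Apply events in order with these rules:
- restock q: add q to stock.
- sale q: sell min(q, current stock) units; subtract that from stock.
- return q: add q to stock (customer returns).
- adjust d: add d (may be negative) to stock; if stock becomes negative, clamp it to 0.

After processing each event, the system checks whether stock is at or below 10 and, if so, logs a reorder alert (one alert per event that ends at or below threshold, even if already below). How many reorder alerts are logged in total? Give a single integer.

Processing events:
Start: stock = 30
  Event 1 (return 3): 30 + 3 = 33
  Event 2 (sale 15): sell min(15,33)=15. stock: 33 - 15 = 18. total_sold = 15
  Event 3 (sale 20): sell min(20,18)=18. stock: 18 - 18 = 0. total_sold = 33
  Event 4 (return 6): 0 + 6 = 6
  Event 5 (sale 21): sell min(21,6)=6. stock: 6 - 6 = 0. total_sold = 39
  Event 6 (sale 24): sell min(24,0)=0. stock: 0 - 0 = 0. total_sold = 39
  Event 7 (sale 10): sell min(10,0)=0. stock: 0 - 0 = 0. total_sold = 39
  Event 8 (sale 17): sell min(17,0)=0. stock: 0 - 0 = 0. total_sold = 39
  Event 9 (sale 23): sell min(23,0)=0. stock: 0 - 0 = 0. total_sold = 39
  Event 10 (sale 5): sell min(5,0)=0. stock: 0 - 0 = 0. total_sold = 39
  Event 11 (sale 10): sell min(10,0)=0. stock: 0 - 0 = 0. total_sold = 39
  Event 12 (sale 2): sell min(2,0)=0. stock: 0 - 0 = 0. total_sold = 39
  Event 13 (sale 16): sell min(16,0)=0. stock: 0 - 0 = 0. total_sold = 39
  Event 14 (sale 5): sell min(5,0)=0. stock: 0 - 0 = 0. total_sold = 39
Final: stock = 0, total_sold = 39

Checking against threshold 10:
  After event 1: stock=33 > 10
  After event 2: stock=18 > 10
  After event 3: stock=0 <= 10 -> ALERT
  After event 4: stock=6 <= 10 -> ALERT
  After event 5: stock=0 <= 10 -> ALERT
  After event 6: stock=0 <= 10 -> ALERT
  After event 7: stock=0 <= 10 -> ALERT
  After event 8: stock=0 <= 10 -> ALERT
  After event 9: stock=0 <= 10 -> ALERT
  After event 10: stock=0 <= 10 -> ALERT
  After event 11: stock=0 <= 10 -> ALERT
  After event 12: stock=0 <= 10 -> ALERT
  After event 13: stock=0 <= 10 -> ALERT
  After event 14: stock=0 <= 10 -> ALERT
Alert events: [3, 4, 5, 6, 7, 8, 9, 10, 11, 12, 13, 14]. Count = 12

Answer: 12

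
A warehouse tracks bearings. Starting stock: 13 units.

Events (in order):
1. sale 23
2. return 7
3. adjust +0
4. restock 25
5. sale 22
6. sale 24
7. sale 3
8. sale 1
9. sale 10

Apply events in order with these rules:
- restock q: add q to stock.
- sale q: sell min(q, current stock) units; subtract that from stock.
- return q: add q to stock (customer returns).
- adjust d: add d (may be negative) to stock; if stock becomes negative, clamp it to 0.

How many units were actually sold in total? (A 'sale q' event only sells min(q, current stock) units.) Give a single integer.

Answer: 45

Derivation:
Processing events:
Start: stock = 13
  Event 1 (sale 23): sell min(23,13)=13. stock: 13 - 13 = 0. total_sold = 13
  Event 2 (return 7): 0 + 7 = 7
  Event 3 (adjust +0): 7 + 0 = 7
  Event 4 (restock 25): 7 + 25 = 32
  Event 5 (sale 22): sell min(22,32)=22. stock: 32 - 22 = 10. total_sold = 35
  Event 6 (sale 24): sell min(24,10)=10. stock: 10 - 10 = 0. total_sold = 45
  Event 7 (sale 3): sell min(3,0)=0. stock: 0 - 0 = 0. total_sold = 45
  Event 8 (sale 1): sell min(1,0)=0. stock: 0 - 0 = 0. total_sold = 45
  Event 9 (sale 10): sell min(10,0)=0. stock: 0 - 0 = 0. total_sold = 45
Final: stock = 0, total_sold = 45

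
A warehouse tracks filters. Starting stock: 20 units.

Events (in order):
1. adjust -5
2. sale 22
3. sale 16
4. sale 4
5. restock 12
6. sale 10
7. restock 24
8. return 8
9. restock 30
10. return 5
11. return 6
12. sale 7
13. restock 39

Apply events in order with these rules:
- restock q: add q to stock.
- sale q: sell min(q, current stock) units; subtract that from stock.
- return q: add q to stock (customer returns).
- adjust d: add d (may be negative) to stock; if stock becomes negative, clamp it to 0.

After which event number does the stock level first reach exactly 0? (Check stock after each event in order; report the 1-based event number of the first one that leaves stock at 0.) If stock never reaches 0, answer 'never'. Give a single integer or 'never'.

Processing events:
Start: stock = 20
  Event 1 (adjust -5): 20 + -5 = 15
  Event 2 (sale 22): sell min(22,15)=15. stock: 15 - 15 = 0. total_sold = 15
  Event 3 (sale 16): sell min(16,0)=0. stock: 0 - 0 = 0. total_sold = 15
  Event 4 (sale 4): sell min(4,0)=0. stock: 0 - 0 = 0. total_sold = 15
  Event 5 (restock 12): 0 + 12 = 12
  Event 6 (sale 10): sell min(10,12)=10. stock: 12 - 10 = 2. total_sold = 25
  Event 7 (restock 24): 2 + 24 = 26
  Event 8 (return 8): 26 + 8 = 34
  Event 9 (restock 30): 34 + 30 = 64
  Event 10 (return 5): 64 + 5 = 69
  Event 11 (return 6): 69 + 6 = 75
  Event 12 (sale 7): sell min(7,75)=7. stock: 75 - 7 = 68. total_sold = 32
  Event 13 (restock 39): 68 + 39 = 107
Final: stock = 107, total_sold = 32

First zero at event 2.

Answer: 2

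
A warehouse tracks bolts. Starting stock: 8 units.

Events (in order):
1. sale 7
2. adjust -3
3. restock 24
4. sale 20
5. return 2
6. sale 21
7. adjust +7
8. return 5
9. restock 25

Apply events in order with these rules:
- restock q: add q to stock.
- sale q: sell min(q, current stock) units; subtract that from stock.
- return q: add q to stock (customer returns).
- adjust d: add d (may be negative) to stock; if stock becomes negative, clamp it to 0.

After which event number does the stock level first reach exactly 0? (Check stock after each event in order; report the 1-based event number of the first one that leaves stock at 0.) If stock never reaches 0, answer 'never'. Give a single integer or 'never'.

Answer: 2

Derivation:
Processing events:
Start: stock = 8
  Event 1 (sale 7): sell min(7,8)=7. stock: 8 - 7 = 1. total_sold = 7
  Event 2 (adjust -3): 1 + -3 = 0 (clamped to 0)
  Event 3 (restock 24): 0 + 24 = 24
  Event 4 (sale 20): sell min(20,24)=20. stock: 24 - 20 = 4. total_sold = 27
  Event 5 (return 2): 4 + 2 = 6
  Event 6 (sale 21): sell min(21,6)=6. stock: 6 - 6 = 0. total_sold = 33
  Event 7 (adjust +7): 0 + 7 = 7
  Event 8 (return 5): 7 + 5 = 12
  Event 9 (restock 25): 12 + 25 = 37
Final: stock = 37, total_sold = 33

First zero at event 2.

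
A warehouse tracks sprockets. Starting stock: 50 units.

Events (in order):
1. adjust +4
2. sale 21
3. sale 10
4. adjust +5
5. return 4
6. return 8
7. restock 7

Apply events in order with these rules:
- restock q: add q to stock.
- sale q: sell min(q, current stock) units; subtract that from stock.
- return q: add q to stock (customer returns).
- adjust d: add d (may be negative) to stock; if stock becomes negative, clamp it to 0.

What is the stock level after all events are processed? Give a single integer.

Answer: 47

Derivation:
Processing events:
Start: stock = 50
  Event 1 (adjust +4): 50 + 4 = 54
  Event 2 (sale 21): sell min(21,54)=21. stock: 54 - 21 = 33. total_sold = 21
  Event 3 (sale 10): sell min(10,33)=10. stock: 33 - 10 = 23. total_sold = 31
  Event 4 (adjust +5): 23 + 5 = 28
  Event 5 (return 4): 28 + 4 = 32
  Event 6 (return 8): 32 + 8 = 40
  Event 7 (restock 7): 40 + 7 = 47
Final: stock = 47, total_sold = 31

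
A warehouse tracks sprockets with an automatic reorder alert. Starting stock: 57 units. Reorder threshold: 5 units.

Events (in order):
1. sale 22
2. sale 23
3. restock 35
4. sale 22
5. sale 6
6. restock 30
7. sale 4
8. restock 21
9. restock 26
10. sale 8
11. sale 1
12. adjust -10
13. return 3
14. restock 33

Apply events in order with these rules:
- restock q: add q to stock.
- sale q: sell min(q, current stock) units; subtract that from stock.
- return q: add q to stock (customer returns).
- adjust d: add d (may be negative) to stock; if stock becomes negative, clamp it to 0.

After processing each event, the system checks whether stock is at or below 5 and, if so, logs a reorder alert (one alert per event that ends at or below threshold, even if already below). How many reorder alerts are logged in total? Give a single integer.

Processing events:
Start: stock = 57
  Event 1 (sale 22): sell min(22,57)=22. stock: 57 - 22 = 35. total_sold = 22
  Event 2 (sale 23): sell min(23,35)=23. stock: 35 - 23 = 12. total_sold = 45
  Event 3 (restock 35): 12 + 35 = 47
  Event 4 (sale 22): sell min(22,47)=22. stock: 47 - 22 = 25. total_sold = 67
  Event 5 (sale 6): sell min(6,25)=6. stock: 25 - 6 = 19. total_sold = 73
  Event 6 (restock 30): 19 + 30 = 49
  Event 7 (sale 4): sell min(4,49)=4. stock: 49 - 4 = 45. total_sold = 77
  Event 8 (restock 21): 45 + 21 = 66
  Event 9 (restock 26): 66 + 26 = 92
  Event 10 (sale 8): sell min(8,92)=8. stock: 92 - 8 = 84. total_sold = 85
  Event 11 (sale 1): sell min(1,84)=1. stock: 84 - 1 = 83. total_sold = 86
  Event 12 (adjust -10): 83 + -10 = 73
  Event 13 (return 3): 73 + 3 = 76
  Event 14 (restock 33): 76 + 33 = 109
Final: stock = 109, total_sold = 86

Checking against threshold 5:
  After event 1: stock=35 > 5
  After event 2: stock=12 > 5
  After event 3: stock=47 > 5
  After event 4: stock=25 > 5
  After event 5: stock=19 > 5
  After event 6: stock=49 > 5
  After event 7: stock=45 > 5
  After event 8: stock=66 > 5
  After event 9: stock=92 > 5
  After event 10: stock=84 > 5
  After event 11: stock=83 > 5
  After event 12: stock=73 > 5
  After event 13: stock=76 > 5
  After event 14: stock=109 > 5
Alert events: []. Count = 0

Answer: 0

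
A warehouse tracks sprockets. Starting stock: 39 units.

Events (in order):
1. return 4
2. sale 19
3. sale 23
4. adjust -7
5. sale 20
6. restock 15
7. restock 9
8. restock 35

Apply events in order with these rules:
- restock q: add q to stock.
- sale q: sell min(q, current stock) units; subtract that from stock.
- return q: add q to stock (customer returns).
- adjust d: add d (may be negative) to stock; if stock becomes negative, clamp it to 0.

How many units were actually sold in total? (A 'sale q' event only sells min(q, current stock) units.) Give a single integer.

Answer: 42

Derivation:
Processing events:
Start: stock = 39
  Event 1 (return 4): 39 + 4 = 43
  Event 2 (sale 19): sell min(19,43)=19. stock: 43 - 19 = 24. total_sold = 19
  Event 3 (sale 23): sell min(23,24)=23. stock: 24 - 23 = 1. total_sold = 42
  Event 4 (adjust -7): 1 + -7 = 0 (clamped to 0)
  Event 5 (sale 20): sell min(20,0)=0. stock: 0 - 0 = 0. total_sold = 42
  Event 6 (restock 15): 0 + 15 = 15
  Event 7 (restock 9): 15 + 9 = 24
  Event 8 (restock 35): 24 + 35 = 59
Final: stock = 59, total_sold = 42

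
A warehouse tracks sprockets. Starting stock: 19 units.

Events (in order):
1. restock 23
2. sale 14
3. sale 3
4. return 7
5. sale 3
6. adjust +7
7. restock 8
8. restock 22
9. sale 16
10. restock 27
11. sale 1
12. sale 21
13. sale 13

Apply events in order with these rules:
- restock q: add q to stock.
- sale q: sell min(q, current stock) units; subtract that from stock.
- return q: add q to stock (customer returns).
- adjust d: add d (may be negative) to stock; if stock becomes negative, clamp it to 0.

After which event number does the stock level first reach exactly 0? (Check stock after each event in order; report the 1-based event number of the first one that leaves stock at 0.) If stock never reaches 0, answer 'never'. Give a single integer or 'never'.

Processing events:
Start: stock = 19
  Event 1 (restock 23): 19 + 23 = 42
  Event 2 (sale 14): sell min(14,42)=14. stock: 42 - 14 = 28. total_sold = 14
  Event 3 (sale 3): sell min(3,28)=3. stock: 28 - 3 = 25. total_sold = 17
  Event 4 (return 7): 25 + 7 = 32
  Event 5 (sale 3): sell min(3,32)=3. stock: 32 - 3 = 29. total_sold = 20
  Event 6 (adjust +7): 29 + 7 = 36
  Event 7 (restock 8): 36 + 8 = 44
  Event 8 (restock 22): 44 + 22 = 66
  Event 9 (sale 16): sell min(16,66)=16. stock: 66 - 16 = 50. total_sold = 36
  Event 10 (restock 27): 50 + 27 = 77
  Event 11 (sale 1): sell min(1,77)=1. stock: 77 - 1 = 76. total_sold = 37
  Event 12 (sale 21): sell min(21,76)=21. stock: 76 - 21 = 55. total_sold = 58
  Event 13 (sale 13): sell min(13,55)=13. stock: 55 - 13 = 42. total_sold = 71
Final: stock = 42, total_sold = 71

Stock never reaches 0.

Answer: never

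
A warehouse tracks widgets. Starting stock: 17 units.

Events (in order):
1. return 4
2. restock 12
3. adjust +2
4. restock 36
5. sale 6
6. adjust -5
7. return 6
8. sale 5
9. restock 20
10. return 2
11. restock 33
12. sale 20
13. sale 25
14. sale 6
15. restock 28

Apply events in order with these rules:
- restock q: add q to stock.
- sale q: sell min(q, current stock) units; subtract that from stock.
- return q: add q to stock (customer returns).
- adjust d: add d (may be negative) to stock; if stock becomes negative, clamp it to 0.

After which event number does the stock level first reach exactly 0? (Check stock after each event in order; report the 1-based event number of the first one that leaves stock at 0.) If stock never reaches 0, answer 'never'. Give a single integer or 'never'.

Processing events:
Start: stock = 17
  Event 1 (return 4): 17 + 4 = 21
  Event 2 (restock 12): 21 + 12 = 33
  Event 3 (adjust +2): 33 + 2 = 35
  Event 4 (restock 36): 35 + 36 = 71
  Event 5 (sale 6): sell min(6,71)=6. stock: 71 - 6 = 65. total_sold = 6
  Event 6 (adjust -5): 65 + -5 = 60
  Event 7 (return 6): 60 + 6 = 66
  Event 8 (sale 5): sell min(5,66)=5. stock: 66 - 5 = 61. total_sold = 11
  Event 9 (restock 20): 61 + 20 = 81
  Event 10 (return 2): 81 + 2 = 83
  Event 11 (restock 33): 83 + 33 = 116
  Event 12 (sale 20): sell min(20,116)=20. stock: 116 - 20 = 96. total_sold = 31
  Event 13 (sale 25): sell min(25,96)=25. stock: 96 - 25 = 71. total_sold = 56
  Event 14 (sale 6): sell min(6,71)=6. stock: 71 - 6 = 65. total_sold = 62
  Event 15 (restock 28): 65 + 28 = 93
Final: stock = 93, total_sold = 62

Stock never reaches 0.

Answer: never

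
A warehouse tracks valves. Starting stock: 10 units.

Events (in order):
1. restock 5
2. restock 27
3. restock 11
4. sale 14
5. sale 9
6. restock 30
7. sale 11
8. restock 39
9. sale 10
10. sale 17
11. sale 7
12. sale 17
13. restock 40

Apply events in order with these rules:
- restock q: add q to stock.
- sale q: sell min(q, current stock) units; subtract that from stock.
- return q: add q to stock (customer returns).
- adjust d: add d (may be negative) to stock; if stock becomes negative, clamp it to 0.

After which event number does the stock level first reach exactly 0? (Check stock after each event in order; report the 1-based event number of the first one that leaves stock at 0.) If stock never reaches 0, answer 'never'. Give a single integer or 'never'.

Answer: never

Derivation:
Processing events:
Start: stock = 10
  Event 1 (restock 5): 10 + 5 = 15
  Event 2 (restock 27): 15 + 27 = 42
  Event 3 (restock 11): 42 + 11 = 53
  Event 4 (sale 14): sell min(14,53)=14. stock: 53 - 14 = 39. total_sold = 14
  Event 5 (sale 9): sell min(9,39)=9. stock: 39 - 9 = 30. total_sold = 23
  Event 6 (restock 30): 30 + 30 = 60
  Event 7 (sale 11): sell min(11,60)=11. stock: 60 - 11 = 49. total_sold = 34
  Event 8 (restock 39): 49 + 39 = 88
  Event 9 (sale 10): sell min(10,88)=10. stock: 88 - 10 = 78. total_sold = 44
  Event 10 (sale 17): sell min(17,78)=17. stock: 78 - 17 = 61. total_sold = 61
  Event 11 (sale 7): sell min(7,61)=7. stock: 61 - 7 = 54. total_sold = 68
  Event 12 (sale 17): sell min(17,54)=17. stock: 54 - 17 = 37. total_sold = 85
  Event 13 (restock 40): 37 + 40 = 77
Final: stock = 77, total_sold = 85

Stock never reaches 0.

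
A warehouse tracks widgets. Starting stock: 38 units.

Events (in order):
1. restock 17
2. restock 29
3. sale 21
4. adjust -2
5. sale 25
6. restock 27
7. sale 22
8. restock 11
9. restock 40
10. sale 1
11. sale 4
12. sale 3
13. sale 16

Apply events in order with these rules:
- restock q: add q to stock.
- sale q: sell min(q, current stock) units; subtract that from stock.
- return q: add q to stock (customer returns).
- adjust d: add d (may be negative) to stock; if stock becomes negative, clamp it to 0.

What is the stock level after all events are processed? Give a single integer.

Processing events:
Start: stock = 38
  Event 1 (restock 17): 38 + 17 = 55
  Event 2 (restock 29): 55 + 29 = 84
  Event 3 (sale 21): sell min(21,84)=21. stock: 84 - 21 = 63. total_sold = 21
  Event 4 (adjust -2): 63 + -2 = 61
  Event 5 (sale 25): sell min(25,61)=25. stock: 61 - 25 = 36. total_sold = 46
  Event 6 (restock 27): 36 + 27 = 63
  Event 7 (sale 22): sell min(22,63)=22. stock: 63 - 22 = 41. total_sold = 68
  Event 8 (restock 11): 41 + 11 = 52
  Event 9 (restock 40): 52 + 40 = 92
  Event 10 (sale 1): sell min(1,92)=1. stock: 92 - 1 = 91. total_sold = 69
  Event 11 (sale 4): sell min(4,91)=4. stock: 91 - 4 = 87. total_sold = 73
  Event 12 (sale 3): sell min(3,87)=3. stock: 87 - 3 = 84. total_sold = 76
  Event 13 (sale 16): sell min(16,84)=16. stock: 84 - 16 = 68. total_sold = 92
Final: stock = 68, total_sold = 92

Answer: 68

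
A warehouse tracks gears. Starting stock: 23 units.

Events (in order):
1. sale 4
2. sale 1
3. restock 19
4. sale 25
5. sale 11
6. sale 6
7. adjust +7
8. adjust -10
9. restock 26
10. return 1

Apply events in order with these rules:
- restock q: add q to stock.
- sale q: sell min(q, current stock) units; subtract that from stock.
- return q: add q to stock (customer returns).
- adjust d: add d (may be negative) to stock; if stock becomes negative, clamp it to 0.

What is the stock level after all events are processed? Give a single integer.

Processing events:
Start: stock = 23
  Event 1 (sale 4): sell min(4,23)=4. stock: 23 - 4 = 19. total_sold = 4
  Event 2 (sale 1): sell min(1,19)=1. stock: 19 - 1 = 18. total_sold = 5
  Event 3 (restock 19): 18 + 19 = 37
  Event 4 (sale 25): sell min(25,37)=25. stock: 37 - 25 = 12. total_sold = 30
  Event 5 (sale 11): sell min(11,12)=11. stock: 12 - 11 = 1. total_sold = 41
  Event 6 (sale 6): sell min(6,1)=1. stock: 1 - 1 = 0. total_sold = 42
  Event 7 (adjust +7): 0 + 7 = 7
  Event 8 (adjust -10): 7 + -10 = 0 (clamped to 0)
  Event 9 (restock 26): 0 + 26 = 26
  Event 10 (return 1): 26 + 1 = 27
Final: stock = 27, total_sold = 42

Answer: 27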